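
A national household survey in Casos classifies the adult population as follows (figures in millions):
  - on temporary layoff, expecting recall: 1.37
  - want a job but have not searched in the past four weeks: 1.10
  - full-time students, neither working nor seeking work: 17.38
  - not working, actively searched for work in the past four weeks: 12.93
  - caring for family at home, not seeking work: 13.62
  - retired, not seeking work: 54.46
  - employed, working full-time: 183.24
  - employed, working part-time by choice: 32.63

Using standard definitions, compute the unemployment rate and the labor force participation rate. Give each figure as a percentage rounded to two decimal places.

Employed = 183.24 + 32.63 = 215.87 million.
Unemployed = 1.37 + 12.93 = 14.30 million (jobless and actively searching, or on temporary layoff).
Labor force = 215.87 + 14.30 = 230.17 million.
Not in labor force = 1.10 + 17.38 + 13.62 + 54.46 = 86.56 million (those not working and not actively searching are outside the labor force — including those who want a job but have given up searching).
Civilian working-age population = 230.17 + 86.56 = 316.73 million.
Unemployment rate = 14.30 / 230.17 = 6.21%.
Labor force participation rate = 230.17 / 316.73 = 72.67%.

Unemployment rate ≈ 6.21%; labor force participation rate ≈ 72.67%.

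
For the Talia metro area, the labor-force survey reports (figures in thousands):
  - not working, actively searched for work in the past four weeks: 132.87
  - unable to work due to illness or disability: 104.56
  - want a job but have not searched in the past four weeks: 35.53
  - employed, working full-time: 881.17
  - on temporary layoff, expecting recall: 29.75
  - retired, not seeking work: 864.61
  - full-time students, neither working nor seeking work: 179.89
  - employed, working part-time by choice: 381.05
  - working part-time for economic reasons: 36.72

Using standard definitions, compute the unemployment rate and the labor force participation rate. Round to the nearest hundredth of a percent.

Unemployment rate ≈ 11.13%; labor force participation rate ≈ 55.23%.

Employed = 881.17 + 381.05 + 36.72 = 1,298.94 thousand (anyone who worked, including part-time for economic reasons, counts as employed).
Unemployed = 132.87 + 29.75 = 162.62 thousand (jobless and actively searching, or on temporary layoff).
Labor force = 1,298.94 + 162.62 = 1,461.56 thousand.
Not in labor force = 104.56 + 35.53 + 864.61 + 179.89 = 1,184.59 thousand (those not working and not actively searching are outside the labor force — including those who want a job but have given up searching).
Civilian working-age population = 1,461.56 + 1,184.59 = 2,646.15 thousand.
Unemployment rate = 162.62 / 1,461.56 = 11.13%.
Labor force participation rate = 1,461.56 / 2,646.15 = 55.23%.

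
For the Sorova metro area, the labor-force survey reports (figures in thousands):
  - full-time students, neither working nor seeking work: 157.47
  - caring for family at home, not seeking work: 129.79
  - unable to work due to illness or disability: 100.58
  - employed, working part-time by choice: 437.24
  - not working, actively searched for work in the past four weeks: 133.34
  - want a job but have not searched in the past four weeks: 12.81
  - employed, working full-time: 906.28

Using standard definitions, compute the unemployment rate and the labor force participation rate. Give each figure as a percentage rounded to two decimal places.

Employed = 437.24 + 906.28 = 1,343.52 thousand.
Unemployed = 133.34 thousand.
Labor force = 1,343.52 + 133.34 = 1,476.86 thousand.
Not in labor force = 157.47 + 129.79 + 100.58 + 12.81 = 400.65 thousand (those not working and not actively searching are outside the labor force — including those who want a job but have given up searching).
Civilian working-age population = 1,476.86 + 400.65 = 1,877.51 thousand.
Unemployment rate = 133.34 / 1,476.86 = 9.03%.
Labor force participation rate = 1,476.86 / 1,877.51 = 78.66%.

Unemployment rate ≈ 9.03%; labor force participation rate ≈ 78.66%.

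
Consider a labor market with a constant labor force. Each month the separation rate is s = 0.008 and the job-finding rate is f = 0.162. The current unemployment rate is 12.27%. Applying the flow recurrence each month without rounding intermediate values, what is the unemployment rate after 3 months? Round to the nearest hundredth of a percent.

With a fixed labor force, u_{t+1} = u_t + s·(1−u_t) − f·u_t = u_t·(1−s−f) + s.
Here 1−s−f = 0.830 and s = 0.008.
u_1 = 0.122700 × 0.830 + 0.008 = 0.109841.
u_2 = 0.109841 × 0.830 + 0.008 = 0.099168.
u_3 = 0.099168 × 0.830 + 0.008 = 0.090309.

Unemployment rate after three months ≈ 9.03%.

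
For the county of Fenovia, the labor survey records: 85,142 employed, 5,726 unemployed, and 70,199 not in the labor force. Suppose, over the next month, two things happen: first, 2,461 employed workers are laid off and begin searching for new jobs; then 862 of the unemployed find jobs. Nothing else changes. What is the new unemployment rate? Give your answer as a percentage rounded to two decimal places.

Initially, labor force = 85,142 + 5,726 = 90,868, so u = 5,726/90,868 = 6.30%.
After the first change, employed falls and unemployed rises by 2,461; labor force unchanged → E = 82,681, U = 8,187, labor force = 90,868.
After the second change, unemployed falls and employed rises by 862; labor force unchanged → E = 83,543, U = 7,325, labor force = 90,868.
New unemployment rate = 7,325 / 90,868 = 8.06%.

New unemployment rate ≈ 8.06%.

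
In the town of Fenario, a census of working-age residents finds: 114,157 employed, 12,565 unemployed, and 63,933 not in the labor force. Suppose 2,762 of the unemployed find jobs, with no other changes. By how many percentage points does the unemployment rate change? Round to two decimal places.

The unemployment rate changes by −2.18 percentage points.

Initially, labor force = 114,157 + 12,565 = 126,722, so u = 12,565/126,722 = 9.92%.
After the change, unemployed falls and employed rises by 2,762; labor force unchanged → E = 116,919, U = 9,803, labor force = 126,722.
New unemployment rate = 9,803 / 126,722 = 7.74%.
Change = 7.74% − 9.92% = −2.18 percentage points.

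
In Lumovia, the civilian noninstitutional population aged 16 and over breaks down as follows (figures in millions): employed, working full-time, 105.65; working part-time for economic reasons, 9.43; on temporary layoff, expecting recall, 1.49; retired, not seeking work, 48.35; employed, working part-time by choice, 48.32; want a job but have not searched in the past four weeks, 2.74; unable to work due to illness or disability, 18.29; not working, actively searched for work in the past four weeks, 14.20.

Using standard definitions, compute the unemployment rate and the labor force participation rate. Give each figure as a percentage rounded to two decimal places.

Unemployment rate ≈ 8.76%; labor force participation rate ≈ 72.08%.

Employed = 105.65 + 9.43 + 48.32 = 163.40 million (anyone who worked, including part-time for economic reasons, counts as employed).
Unemployed = 1.49 + 14.20 = 15.69 million (jobless and actively searching, or on temporary layoff).
Labor force = 163.40 + 15.69 = 179.09 million.
Not in labor force = 48.35 + 2.74 + 18.29 = 69.38 million (those not working and not actively searching are outside the labor force — including those who want a job but have given up searching).
Civilian working-age population = 179.09 + 69.38 = 248.47 million.
Unemployment rate = 15.69 / 179.09 = 8.76%.
Labor force participation rate = 179.09 / 248.47 = 72.08%.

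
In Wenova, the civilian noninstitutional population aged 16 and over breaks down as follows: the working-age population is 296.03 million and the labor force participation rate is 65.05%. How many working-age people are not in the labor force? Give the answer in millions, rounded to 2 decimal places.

About 103.46 million are not in the labor force.

Share not in the labor force = 1 − 0.6505 = 0.3495.
Not in labor force = 0.3495 × 296.03 ≈ 103.46 million.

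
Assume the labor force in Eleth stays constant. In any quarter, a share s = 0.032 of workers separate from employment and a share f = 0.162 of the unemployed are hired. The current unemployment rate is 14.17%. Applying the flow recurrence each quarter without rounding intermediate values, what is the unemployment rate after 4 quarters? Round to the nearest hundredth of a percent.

Unemployment rate after four quarters ≈ 15.51%.

With a fixed labor force, u_{t+1} = u_t + s·(1−u_t) − f·u_t = u_t·(1−s−f) + s.
Here 1−s−f = 0.806 and s = 0.032.
u_1 = 0.141700 × 0.806 + 0.032 = 0.146210.
u_2 = 0.146210 × 0.806 + 0.032 = 0.149845.
u_3 = 0.149845 × 0.806 + 0.032 = 0.152775.
u_4 = 0.152775 × 0.806 + 0.032 = 0.155137.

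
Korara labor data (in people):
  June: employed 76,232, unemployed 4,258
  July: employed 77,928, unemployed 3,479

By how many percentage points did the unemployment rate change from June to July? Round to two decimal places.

June: labor force = 76,232 + 4,258 = 80,490; u = 4,258/80,490 = 5.29%.
July: labor force = 77,928 + 3,479 = 81,407; u = 3,479/81,407 = 4.27%.
Change = 4.27% − 5.29% = −1.02 pp.

The unemployment rate changed by −1.02 percentage points.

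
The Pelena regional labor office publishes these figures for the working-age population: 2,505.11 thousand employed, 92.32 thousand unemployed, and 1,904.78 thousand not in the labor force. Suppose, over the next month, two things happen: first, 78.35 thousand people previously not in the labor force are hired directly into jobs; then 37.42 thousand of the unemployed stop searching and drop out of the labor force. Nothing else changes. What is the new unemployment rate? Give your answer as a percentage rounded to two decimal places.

Initially, labor force = 2,505.11 + 92.32 = 2,597.43 thousand, so u = 92.32/2,597.43 = 3.55%.
After the first change, employed and labor force both rise by 78.35; unemployed unchanged → E = 2,583.46, U = 92.32, labor force = 2,675.78 thousand.
After the second change, unemployed and labor force both fall by 37.42 → E = 2,583.46, U = 54.90, labor force = 2,638.36 thousand.
New unemployment rate = 54.90 / 2,638.36 = 2.08%.

New unemployment rate ≈ 2.08%.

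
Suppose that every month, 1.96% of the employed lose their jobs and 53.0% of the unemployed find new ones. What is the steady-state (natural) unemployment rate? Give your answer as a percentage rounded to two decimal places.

At steady state the flows balance: s·E = f·U, so U/(E+U) = s/(s+f).
u* = 1.96 / (1.96 + 53.0) = 1.96 / 54.96 = 3.57%.

Steady-state unemployment rate ≈ 3.57%.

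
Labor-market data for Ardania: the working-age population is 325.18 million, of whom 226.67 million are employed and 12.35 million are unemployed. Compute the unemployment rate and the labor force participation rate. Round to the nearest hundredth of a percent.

Labor force = employed + unemployed = 226.67 + 12.35 = 239.02 million.
Unemployment rate = 12.35 / 239.02 = 5.17%.
Labor force participation rate = 239.02 / 325.18 = 73.50%.

Unemployment rate ≈ 5.17%; labor force participation rate ≈ 73.50%.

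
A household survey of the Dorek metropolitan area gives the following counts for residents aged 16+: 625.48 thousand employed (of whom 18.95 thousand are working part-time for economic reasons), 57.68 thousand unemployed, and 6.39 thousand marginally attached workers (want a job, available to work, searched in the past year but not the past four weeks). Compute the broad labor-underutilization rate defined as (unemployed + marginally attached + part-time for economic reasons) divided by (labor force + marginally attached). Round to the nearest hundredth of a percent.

Broad underutilization rate ≈ 12.04%.

Labor force = 625.48 + 57.68 = 683.16 thousand.
Numerator = 57.68 + 6.39 + 18.95 = 83.02 thousand.
Denominator = 683.16 + 6.39 = 689.55 thousand.
Broad rate = 83.02 / 689.55 = 12.04%.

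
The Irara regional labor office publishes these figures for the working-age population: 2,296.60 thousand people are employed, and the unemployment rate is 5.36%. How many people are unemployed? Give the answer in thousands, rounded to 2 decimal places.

Let U be the number unemployed. The labor force is E + U, and U/(E+U) = 0.0536.
So U = 0.0536 × 2,296.60 / (1 − 0.0536) = 123.0978 / 0.9464 ≈ 130.07 thousand.

About 130.07 thousand are unemployed.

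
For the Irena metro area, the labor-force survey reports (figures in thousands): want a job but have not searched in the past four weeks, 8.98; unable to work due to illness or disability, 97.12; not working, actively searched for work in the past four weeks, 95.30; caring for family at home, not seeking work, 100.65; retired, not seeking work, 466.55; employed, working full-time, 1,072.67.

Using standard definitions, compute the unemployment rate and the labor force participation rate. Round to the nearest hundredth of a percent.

Employed = 1,072.67 thousand.
Unemployed = 95.30 thousand.
Labor force = 1,072.67 + 95.30 = 1,167.97 thousand.
Not in labor force = 8.98 + 97.12 + 100.65 + 466.55 = 673.30 thousand (those not working and not actively searching are outside the labor force — including those who want a job but have given up searching).
Civilian working-age population = 1,167.97 + 673.30 = 1,841.27 thousand.
Unemployment rate = 95.30 / 1,167.97 = 8.16%.
Labor force participation rate = 1,167.97 / 1,841.27 = 63.43%.

Unemployment rate ≈ 8.16%; labor force participation rate ≈ 63.43%.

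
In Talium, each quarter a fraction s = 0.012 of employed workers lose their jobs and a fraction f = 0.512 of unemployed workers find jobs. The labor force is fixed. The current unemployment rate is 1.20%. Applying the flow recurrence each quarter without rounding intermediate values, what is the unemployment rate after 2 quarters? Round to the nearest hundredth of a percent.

With a fixed labor force, u_{t+1} = u_t + s·(1−u_t) − f·u_t = u_t·(1−s−f) + s.
Here 1−s−f = 0.476 and s = 0.012.
u_1 = 0.012000 × 0.476 + 0.012 = 0.017712.
u_2 = 0.017712 × 0.476 + 0.012 = 0.020431.

Unemployment rate after two quarters ≈ 2.04%.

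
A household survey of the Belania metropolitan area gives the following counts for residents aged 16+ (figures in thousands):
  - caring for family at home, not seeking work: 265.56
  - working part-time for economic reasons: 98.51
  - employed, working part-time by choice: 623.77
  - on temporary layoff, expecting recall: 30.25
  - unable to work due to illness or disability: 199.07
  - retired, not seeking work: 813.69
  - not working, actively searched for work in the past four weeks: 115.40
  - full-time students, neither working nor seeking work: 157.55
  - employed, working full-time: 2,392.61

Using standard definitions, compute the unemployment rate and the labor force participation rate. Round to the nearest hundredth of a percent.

Unemployment rate ≈ 4.47%; labor force participation rate ≈ 69.43%.

Employed = 98.51 + 623.77 + 2,392.61 = 3,114.89 thousand (anyone who worked, including part-time for economic reasons, counts as employed).
Unemployed = 30.25 + 115.40 = 145.65 thousand (jobless and actively searching, or on temporary layoff).
Labor force = 3,114.89 + 145.65 = 3,260.54 thousand.
Not in labor force = 265.56 + 199.07 + 813.69 + 157.55 = 1,435.87 thousand (those not working and not actively searching are outside the labor force).
Civilian working-age population = 3,260.54 + 1,435.87 = 4,696.41 thousand.
Unemployment rate = 145.65 / 3,260.54 = 4.47%.
Labor force participation rate = 3,260.54 / 4,696.41 = 69.43%.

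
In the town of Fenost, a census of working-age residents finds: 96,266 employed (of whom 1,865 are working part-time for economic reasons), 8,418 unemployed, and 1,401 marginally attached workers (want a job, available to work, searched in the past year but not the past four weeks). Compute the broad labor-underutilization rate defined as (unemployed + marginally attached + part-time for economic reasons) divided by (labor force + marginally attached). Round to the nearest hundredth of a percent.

Labor force = 96,266 + 8,418 = 104,684.
Numerator = 8,418 + 1,401 + 1,865 = 11,684.
Denominator = 104,684 + 1,401 = 106,085.
Broad rate = 11,684 / 106,085 = 11.01%.

Broad underutilization rate ≈ 11.01%.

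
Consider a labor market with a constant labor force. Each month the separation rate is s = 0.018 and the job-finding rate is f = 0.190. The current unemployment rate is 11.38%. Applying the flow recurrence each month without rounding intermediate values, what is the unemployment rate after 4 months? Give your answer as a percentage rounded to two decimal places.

Unemployment rate after four months ≈ 9.73%.

With a fixed labor force, u_{t+1} = u_t + s·(1−u_t) − f·u_t = u_t·(1−s−f) + s.
Here 1−s−f = 0.792 and s = 0.018.
u_1 = 0.113800 × 0.792 + 0.018 = 0.108130.
u_2 = 0.108130 × 0.792 + 0.018 = 0.103639.
u_3 = 0.103639 × 0.792 + 0.018 = 0.100082.
u_4 = 0.100082 × 0.792 + 0.018 = 0.097265.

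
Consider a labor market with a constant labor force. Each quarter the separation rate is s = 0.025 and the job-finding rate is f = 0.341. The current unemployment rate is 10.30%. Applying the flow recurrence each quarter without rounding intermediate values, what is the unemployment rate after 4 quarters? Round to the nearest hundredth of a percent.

Unemployment rate after four quarters ≈ 7.39%.

With a fixed labor force, u_{t+1} = u_t + s·(1−u_t) − f·u_t = u_t·(1−s−f) + s.
Here 1−s−f = 0.634 and s = 0.025.
u_1 = 0.103000 × 0.634 + 0.025 = 0.090302.
u_2 = 0.090302 × 0.634 + 0.025 = 0.082251.
u_3 = 0.082251 × 0.634 + 0.025 = 0.077147.
u_4 = 0.077147 × 0.634 + 0.025 = 0.073911.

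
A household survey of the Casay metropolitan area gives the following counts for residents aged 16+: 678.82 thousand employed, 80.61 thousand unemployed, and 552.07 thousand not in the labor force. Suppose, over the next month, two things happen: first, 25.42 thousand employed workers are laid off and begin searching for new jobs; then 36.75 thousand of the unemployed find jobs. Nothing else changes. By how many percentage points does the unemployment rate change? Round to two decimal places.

The unemployment rate changes by −1.49 percentage points.

Initially, labor force = 678.82 + 80.61 = 759.43 thousand, so u = 80.61/759.43 = 10.61%.
After the first change, employed falls and unemployed rises by 25.42; labor force unchanged → E = 653.40, U = 106.03, labor force = 759.43 thousand.
After the second change, unemployed falls and employed rises by 36.75; labor force unchanged → E = 690.15, U = 69.28, labor force = 759.43 thousand.
New unemployment rate = 69.28 / 759.43 = 9.12%.
Change = 9.12% − 10.61% = −1.49 percentage points.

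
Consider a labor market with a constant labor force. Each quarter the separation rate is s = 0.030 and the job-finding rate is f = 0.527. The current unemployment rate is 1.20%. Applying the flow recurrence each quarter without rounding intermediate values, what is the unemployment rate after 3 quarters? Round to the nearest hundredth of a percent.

With a fixed labor force, u_{t+1} = u_t + s·(1−u_t) − f·u_t = u_t·(1−s−f) + s.
Here 1−s−f = 0.443 and s = 0.030.
u_1 = 0.012000 × 0.443 + 0.030 = 0.035316.
u_2 = 0.035316 × 0.443 + 0.030 = 0.045645.
u_3 = 0.045645 × 0.443 + 0.030 = 0.050221.

Unemployment rate after three quarters ≈ 5.02%.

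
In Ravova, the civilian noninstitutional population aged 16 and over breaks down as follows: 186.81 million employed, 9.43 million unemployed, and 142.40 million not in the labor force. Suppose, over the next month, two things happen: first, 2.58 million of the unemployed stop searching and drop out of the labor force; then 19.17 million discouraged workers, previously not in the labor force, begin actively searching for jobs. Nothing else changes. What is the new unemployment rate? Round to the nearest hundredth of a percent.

New unemployment rate ≈ 12.23%.

Initially, labor force = 186.81 + 9.43 = 196.24 million, so u = 9.43/196.24 = 4.81%.
After the first change, unemployed and labor force both fall by 2.58 → E = 186.81, U = 6.85, labor force = 193.66 million.
After the second change, unemployed and labor force both rise by 19.17 → E = 186.81, U = 26.02, labor force = 212.83 million.
New unemployment rate = 26.02 / 212.83 = 12.23%.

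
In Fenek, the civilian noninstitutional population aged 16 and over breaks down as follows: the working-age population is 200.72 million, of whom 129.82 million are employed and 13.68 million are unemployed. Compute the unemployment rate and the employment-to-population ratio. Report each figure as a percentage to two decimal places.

Unemployment rate ≈ 9.53%; employment-population ratio ≈ 64.68%.

Labor force = employed + unemployed = 129.82 + 13.68 = 143.50 million.
Unemployment rate = 13.68 / 143.50 = 9.53%.
Employment-population ratio = 129.82 / 200.72 = 64.68%.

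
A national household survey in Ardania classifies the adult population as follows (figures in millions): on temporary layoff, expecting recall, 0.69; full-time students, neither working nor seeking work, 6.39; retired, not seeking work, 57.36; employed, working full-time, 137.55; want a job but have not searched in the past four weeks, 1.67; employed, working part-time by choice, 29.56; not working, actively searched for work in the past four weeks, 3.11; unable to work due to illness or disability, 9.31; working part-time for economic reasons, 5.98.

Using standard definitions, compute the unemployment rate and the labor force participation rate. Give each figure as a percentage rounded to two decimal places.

Unemployment rate ≈ 2.15%; labor force participation rate ≈ 70.30%.

Employed = 137.55 + 29.56 + 5.98 = 173.09 million (anyone who worked, including part-time for economic reasons, counts as employed).
Unemployed = 0.69 + 3.11 = 3.80 million (jobless and actively searching, or on temporary layoff).
Labor force = 173.09 + 3.80 = 176.89 million.
Not in labor force = 6.39 + 57.36 + 1.67 + 9.31 = 74.73 million (those not working and not actively searching are outside the labor force — including those who want a job but have given up searching).
Civilian working-age population = 176.89 + 74.73 = 251.62 million.
Unemployment rate = 3.80 / 176.89 = 2.15%.
Labor force participation rate = 176.89 / 251.62 = 70.30%.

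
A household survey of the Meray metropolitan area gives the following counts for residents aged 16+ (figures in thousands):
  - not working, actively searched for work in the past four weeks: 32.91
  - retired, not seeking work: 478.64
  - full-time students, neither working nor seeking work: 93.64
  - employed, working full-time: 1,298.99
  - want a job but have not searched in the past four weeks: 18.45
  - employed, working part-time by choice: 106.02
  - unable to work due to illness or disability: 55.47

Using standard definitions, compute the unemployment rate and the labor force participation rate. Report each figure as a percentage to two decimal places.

Employed = 1,298.99 + 106.02 = 1,405.01 thousand.
Unemployed = 32.91 thousand.
Labor force = 1,405.01 + 32.91 = 1,437.92 thousand.
Not in labor force = 478.64 + 93.64 + 18.45 + 55.47 = 646.20 thousand (those not working and not actively searching are outside the labor force — including those who want a job but have given up searching).
Civilian working-age population = 1,437.92 + 646.20 = 2,084.12 thousand.
Unemployment rate = 32.91 / 1,437.92 = 2.29%.
Labor force participation rate = 1,437.92 / 2,084.12 = 68.99%.

Unemployment rate ≈ 2.29%; labor force participation rate ≈ 68.99%.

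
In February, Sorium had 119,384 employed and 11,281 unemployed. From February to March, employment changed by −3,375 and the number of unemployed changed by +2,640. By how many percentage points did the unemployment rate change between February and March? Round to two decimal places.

February: labor force = 119,384 + 11,281 = 130,665; u = 11,281/130,665 = 8.63%.
March: labor force = 116,009 + 13,921 = 129,930; u = 13,921/129,930 = 10.71%.
Change = 10.71% − 8.63% = +2.08 pp.

The unemployment rate changed by +2.08 percentage points.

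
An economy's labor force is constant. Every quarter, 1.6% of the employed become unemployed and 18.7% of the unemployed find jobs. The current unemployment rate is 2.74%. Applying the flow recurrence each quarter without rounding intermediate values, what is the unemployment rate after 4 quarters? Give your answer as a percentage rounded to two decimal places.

Unemployment rate after four quarters ≈ 5.81%.

With a fixed labor force, u_{t+1} = u_t + s·(1−u_t) − f·u_t = u_t·(1−s−f) + s.
Here 1−s−f = 0.797 and s = 0.016.
u_1 = 0.027400 × 0.797 + 0.016 = 0.037838.
u_2 = 0.037838 × 0.797 + 0.016 = 0.046157.
u_3 = 0.046157 × 0.797 + 0.016 = 0.052787.
u_4 = 0.052787 × 0.797 + 0.016 = 0.058071.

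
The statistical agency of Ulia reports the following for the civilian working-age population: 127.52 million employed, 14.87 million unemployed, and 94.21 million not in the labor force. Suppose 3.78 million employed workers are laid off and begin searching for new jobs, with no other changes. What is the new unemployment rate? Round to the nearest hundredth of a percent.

New unemployment rate ≈ 13.10%.

Initially, labor force = 127.52 + 14.87 = 142.39 million, so u = 14.87/142.39 = 10.44%.
After the change, employed falls and unemployed rises by 3.78; labor force unchanged → E = 123.74, U = 18.65, labor force = 142.39 million.
New unemployment rate = 18.65 / 142.39 = 13.10%.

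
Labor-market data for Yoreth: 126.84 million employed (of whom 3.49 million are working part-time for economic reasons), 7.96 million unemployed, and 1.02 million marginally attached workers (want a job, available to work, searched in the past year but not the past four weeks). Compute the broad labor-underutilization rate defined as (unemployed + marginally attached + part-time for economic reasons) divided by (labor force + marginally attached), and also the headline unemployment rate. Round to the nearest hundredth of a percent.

Labor force = 126.84 + 7.96 = 134.80 million.
Numerator = 7.96 + 1.02 + 3.49 = 12.47 million.
Denominator = 134.80 + 1.02 = 135.82 million.
Broad rate = 12.47 / 135.82 = 9.18%.
Headline unemployment rate = 7.96 / 134.80 = 5.91%.

Broad underutilization rate ≈ 9.18%; headline unemployment rate ≈ 5.91%.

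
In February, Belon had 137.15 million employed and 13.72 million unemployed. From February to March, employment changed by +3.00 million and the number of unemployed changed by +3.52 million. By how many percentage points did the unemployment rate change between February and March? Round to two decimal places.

February: labor force = 137.15 + 13.72 = 150.87; u = 13.72/150.87 = 9.09%.
March: labor force = 140.15 + 17.24 = 157.39; u = 17.24/157.39 = 10.95%.
Change = 10.95% − 9.09% = +1.86 pp.

The unemployment rate changed by +1.86 percentage points.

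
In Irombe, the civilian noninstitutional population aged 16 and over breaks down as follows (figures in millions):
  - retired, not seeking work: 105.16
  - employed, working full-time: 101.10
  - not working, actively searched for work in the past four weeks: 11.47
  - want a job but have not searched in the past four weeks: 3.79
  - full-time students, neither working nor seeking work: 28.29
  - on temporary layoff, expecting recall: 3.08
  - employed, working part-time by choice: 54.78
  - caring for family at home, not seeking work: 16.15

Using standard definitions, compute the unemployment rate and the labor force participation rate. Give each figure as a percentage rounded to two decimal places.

Unemployment rate ≈ 8.54%; labor force participation rate ≈ 52.63%.

Employed = 101.10 + 54.78 = 155.88 million.
Unemployed = 11.47 + 3.08 = 14.55 million (jobless and actively searching, or on temporary layoff).
Labor force = 155.88 + 14.55 = 170.43 million.
Not in labor force = 105.16 + 3.79 + 28.29 + 16.15 = 153.39 million (those not working and not actively searching are outside the labor force — including those who want a job but have given up searching).
Civilian working-age population = 170.43 + 153.39 = 323.82 million.
Unemployment rate = 14.55 / 170.43 = 8.54%.
Labor force participation rate = 170.43 / 323.82 = 52.63%.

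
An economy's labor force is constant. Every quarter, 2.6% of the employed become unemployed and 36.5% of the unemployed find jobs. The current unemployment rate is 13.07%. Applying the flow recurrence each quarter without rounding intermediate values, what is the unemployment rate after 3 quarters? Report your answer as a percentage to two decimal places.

With a fixed labor force, u_{t+1} = u_t + s·(1−u_t) − f·u_t = u_t·(1−s−f) + s.
Here 1−s−f = 0.609 and s = 0.026.
u_1 = 0.130700 × 0.609 + 0.026 = 0.105596.
u_2 = 0.105596 × 0.609 + 0.026 = 0.090308.
u_3 = 0.090308 × 0.609 + 0.026 = 0.080998.

Unemployment rate after three quarters ≈ 8.10%.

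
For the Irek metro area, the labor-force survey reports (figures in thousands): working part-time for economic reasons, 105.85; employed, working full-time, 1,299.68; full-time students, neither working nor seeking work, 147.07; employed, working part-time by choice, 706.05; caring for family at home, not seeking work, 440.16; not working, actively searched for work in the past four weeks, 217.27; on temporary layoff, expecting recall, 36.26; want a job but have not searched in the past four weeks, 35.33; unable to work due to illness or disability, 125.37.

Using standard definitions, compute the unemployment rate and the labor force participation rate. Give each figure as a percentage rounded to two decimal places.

Employed = 105.85 + 1,299.68 + 706.05 = 2,111.58 thousand (anyone who worked, including part-time for economic reasons, counts as employed).
Unemployed = 217.27 + 36.26 = 253.53 thousand (jobless and actively searching, or on temporary layoff).
Labor force = 2,111.58 + 253.53 = 2,365.11 thousand.
Not in labor force = 147.07 + 440.16 + 35.33 + 125.37 = 747.93 thousand (those not working and not actively searching are outside the labor force — including those who want a job but have given up searching).
Civilian working-age population = 2,365.11 + 747.93 = 3,113.04 thousand.
Unemployment rate = 253.53 / 2,365.11 = 10.72%.
Labor force participation rate = 2,365.11 / 3,113.04 = 75.97%.

Unemployment rate ≈ 10.72%; labor force participation rate ≈ 75.97%.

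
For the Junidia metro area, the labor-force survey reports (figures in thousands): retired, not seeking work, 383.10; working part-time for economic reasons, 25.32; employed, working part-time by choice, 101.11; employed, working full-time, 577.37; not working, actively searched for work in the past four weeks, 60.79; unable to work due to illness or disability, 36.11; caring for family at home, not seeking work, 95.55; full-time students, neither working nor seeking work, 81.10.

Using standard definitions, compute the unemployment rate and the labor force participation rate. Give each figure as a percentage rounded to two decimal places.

Unemployment rate ≈ 7.95%; labor force participation rate ≈ 56.20%.

Employed = 25.32 + 101.11 + 577.37 = 703.80 thousand (anyone who worked, including part-time for economic reasons, counts as employed).
Unemployed = 60.79 thousand.
Labor force = 703.80 + 60.79 = 764.59 thousand.
Not in labor force = 383.10 + 36.11 + 95.55 + 81.10 = 595.86 thousand (those not working and not actively searching are outside the labor force).
Civilian working-age population = 764.59 + 595.86 = 1,360.45 thousand.
Unemployment rate = 60.79 / 764.59 = 7.95%.
Labor force participation rate = 764.59 / 1,360.45 = 56.20%.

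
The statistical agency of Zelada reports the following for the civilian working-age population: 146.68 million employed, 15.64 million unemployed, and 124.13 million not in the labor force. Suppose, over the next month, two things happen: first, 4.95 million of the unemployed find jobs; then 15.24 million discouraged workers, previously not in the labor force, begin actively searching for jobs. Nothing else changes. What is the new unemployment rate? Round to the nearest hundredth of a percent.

Initially, labor force = 146.68 + 15.64 = 162.32 million, so u = 15.64/162.32 = 9.64%.
After the first change, unemployed falls and employed rises by 4.95; labor force unchanged → E = 151.63, U = 10.69, labor force = 162.32 million.
After the second change, unemployed and labor force both rise by 15.24 → E = 151.63, U = 25.93, labor force = 177.56 million.
New unemployment rate = 25.93 / 177.56 = 14.60%.

New unemployment rate ≈ 14.60%.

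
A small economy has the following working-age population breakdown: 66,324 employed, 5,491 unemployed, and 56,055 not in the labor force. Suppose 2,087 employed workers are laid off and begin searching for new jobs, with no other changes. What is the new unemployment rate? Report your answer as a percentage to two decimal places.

New unemployment rate ≈ 10.55%.

Initially, labor force = 66,324 + 5,491 = 71,815, so u = 5,491/71,815 = 7.65%.
After the change, employed falls and unemployed rises by 2,087; labor force unchanged → E = 64,237, U = 7,578, labor force = 71,815.
New unemployment rate = 7,578 / 71,815 = 10.55%.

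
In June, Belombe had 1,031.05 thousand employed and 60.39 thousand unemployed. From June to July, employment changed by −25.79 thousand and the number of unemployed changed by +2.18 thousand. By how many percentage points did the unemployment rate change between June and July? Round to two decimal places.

The unemployment rate changed by +0.33 percentage points.

June: labor force = 1,031.05 + 60.39 = 1,091.44; u = 60.39/1,091.44 = 5.53%.
July: labor force = 1,005.26 + 62.57 = 1,067.83; u = 62.57/1,067.83 = 5.86%.
Change = 5.86% − 5.53% = +0.33 pp.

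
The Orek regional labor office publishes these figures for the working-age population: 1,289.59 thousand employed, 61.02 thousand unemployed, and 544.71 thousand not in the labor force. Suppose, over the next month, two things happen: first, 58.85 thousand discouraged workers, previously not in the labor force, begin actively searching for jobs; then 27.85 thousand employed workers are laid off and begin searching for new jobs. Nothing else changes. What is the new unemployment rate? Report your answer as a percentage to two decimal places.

Initially, labor force = 1,289.59 + 61.02 = 1,350.61 thousand, so u = 61.02/1,350.61 = 4.52%.
After the first change, unemployed and labor force both rise by 58.85 → E = 1,289.59, U = 119.87, labor force = 1,409.46 thousand.
After the second change, employed falls and unemployed rises by 27.85; labor force unchanged → E = 1,261.74, U = 147.72, labor force = 1,409.46 thousand.
New unemployment rate = 147.72 / 1,409.46 = 10.48%.

New unemployment rate ≈ 10.48%.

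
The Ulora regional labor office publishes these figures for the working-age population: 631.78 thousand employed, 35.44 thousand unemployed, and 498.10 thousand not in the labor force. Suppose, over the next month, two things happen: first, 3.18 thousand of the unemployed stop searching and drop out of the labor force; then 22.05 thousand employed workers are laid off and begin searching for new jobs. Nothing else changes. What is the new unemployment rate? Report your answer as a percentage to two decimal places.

Initially, labor force = 631.78 + 35.44 = 667.22 thousand, so u = 35.44/667.22 = 5.31%.
After the first change, unemployed and labor force both fall by 3.18 → E = 631.78, U = 32.26, labor force = 664.04 thousand.
After the second change, employed falls and unemployed rises by 22.05; labor force unchanged → E = 609.73, U = 54.31, labor force = 664.04 thousand.
New unemployment rate = 54.31 / 664.04 = 8.18%.

New unemployment rate ≈ 8.18%.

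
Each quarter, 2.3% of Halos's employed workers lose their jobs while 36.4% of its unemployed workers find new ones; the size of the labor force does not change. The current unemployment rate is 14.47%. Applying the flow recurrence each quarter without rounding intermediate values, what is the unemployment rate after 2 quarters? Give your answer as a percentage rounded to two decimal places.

With a fixed labor force, u_{t+1} = u_t + s·(1−u_t) − f·u_t = u_t·(1−s−f) + s.
Here 1−s−f = 0.613 and s = 0.023.
u_1 = 0.144700 × 0.613 + 0.023 = 0.111701.
u_2 = 0.111701 × 0.613 + 0.023 = 0.091473.

Unemployment rate after two quarters ≈ 9.15%.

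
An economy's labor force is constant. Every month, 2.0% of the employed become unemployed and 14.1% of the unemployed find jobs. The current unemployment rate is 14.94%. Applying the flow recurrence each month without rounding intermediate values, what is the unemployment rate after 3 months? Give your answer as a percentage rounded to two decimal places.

Unemployment rate after three months ≈ 13.91%.

With a fixed labor force, u_{t+1} = u_t + s·(1−u_t) − f·u_t = u_t·(1−s−f) + s.
Here 1−s−f = 0.839 and s = 0.020.
u_1 = 0.149400 × 0.839 + 0.020 = 0.145347.
u_2 = 0.145347 × 0.839 + 0.020 = 0.141946.
u_3 = 0.141946 × 0.839 + 0.020 = 0.139093.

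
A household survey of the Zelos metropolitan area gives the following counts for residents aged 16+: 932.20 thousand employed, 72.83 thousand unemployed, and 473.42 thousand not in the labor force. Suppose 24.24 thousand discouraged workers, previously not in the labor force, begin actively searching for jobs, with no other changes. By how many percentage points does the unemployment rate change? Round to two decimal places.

The unemployment rate changes by +2.18 percentage points.

Initially, labor force = 932.20 + 72.83 = 1,005.03 thousand, so u = 72.83/1,005.03 = 7.25%.
After the change, unemployed and labor force both rise by 24.24 → E = 932.20, U = 97.07, labor force = 1,029.27 thousand.
New unemployment rate = 97.07 / 1,029.27 = 9.43%.
Change = 9.43% − 7.25% = +2.18 percentage points.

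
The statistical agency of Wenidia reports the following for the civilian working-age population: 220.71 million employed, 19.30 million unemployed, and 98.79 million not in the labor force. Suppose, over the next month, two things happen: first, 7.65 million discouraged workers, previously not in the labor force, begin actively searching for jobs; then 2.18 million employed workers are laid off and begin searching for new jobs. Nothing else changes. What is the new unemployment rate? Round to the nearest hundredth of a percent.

Initially, labor force = 220.71 + 19.30 = 240.01 million, so u = 19.30/240.01 = 8.04%.
After the first change, unemployed and labor force both rise by 7.65 → E = 220.71, U = 26.95, labor force = 247.66 million.
After the second change, employed falls and unemployed rises by 2.18; labor force unchanged → E = 218.53, U = 29.13, labor force = 247.66 million.
New unemployment rate = 29.13 / 247.66 = 11.76%.

New unemployment rate ≈ 11.76%.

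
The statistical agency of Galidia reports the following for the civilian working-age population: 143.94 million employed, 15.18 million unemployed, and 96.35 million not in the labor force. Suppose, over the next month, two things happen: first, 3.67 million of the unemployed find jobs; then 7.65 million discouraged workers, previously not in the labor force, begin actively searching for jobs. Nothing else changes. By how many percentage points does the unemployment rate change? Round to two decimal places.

Initially, labor force = 143.94 + 15.18 = 159.12 million, so u = 15.18/159.12 = 9.54%.
After the first change, unemployed falls and employed rises by 3.67; labor force unchanged → E = 147.61, U = 11.51, labor force = 159.12 million.
After the second change, unemployed and labor force both rise by 7.65 → E = 147.61, U = 19.16, labor force = 166.77 million.
New unemployment rate = 19.16 / 166.77 = 11.49%.
Change = 11.49% − 9.54% = +1.95 percentage points.

The unemployment rate changes by +1.95 percentage points.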